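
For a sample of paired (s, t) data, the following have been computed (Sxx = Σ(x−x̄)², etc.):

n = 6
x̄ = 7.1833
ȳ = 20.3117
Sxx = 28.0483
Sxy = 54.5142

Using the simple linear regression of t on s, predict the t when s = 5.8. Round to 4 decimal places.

17.6231

b = Sxy/Sxx = 54.5142/28.0483 = 1.943583
a = ȳ − b·x̄ = 20.3117 − 1.943583·7.1833 = 6.350360
ŷ(5.8) = a + b·5.8 = 6.350360 + 1.943583·5.8 = 17.623142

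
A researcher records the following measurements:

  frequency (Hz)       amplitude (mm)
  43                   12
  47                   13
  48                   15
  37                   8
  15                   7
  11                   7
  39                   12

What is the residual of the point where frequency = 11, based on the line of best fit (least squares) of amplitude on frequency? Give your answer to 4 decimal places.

0.7792

n = 7, Σx = 240, Σy = 74, Σxy = 2793, Σx² = 9598
Sxx = Σx² − (Σx)²/n = 9598 − 8228.571429 = 1369.428571
Sxy = Σxy − (Σx)(Σy)/n = 2793 − 2537.142857 = 255.857143
b = Sxy/Sxx = 255.857143/1369.428571 = 0.186835
a = ȳ − b·x̄ = 10.571429 − 0.186835·34.285714 = 4.165658
ŷ(11) = 4.165658 + 0.186835·11 = 6.220843
residual = y − ŷ = 7 − 6.220843 = 0.779157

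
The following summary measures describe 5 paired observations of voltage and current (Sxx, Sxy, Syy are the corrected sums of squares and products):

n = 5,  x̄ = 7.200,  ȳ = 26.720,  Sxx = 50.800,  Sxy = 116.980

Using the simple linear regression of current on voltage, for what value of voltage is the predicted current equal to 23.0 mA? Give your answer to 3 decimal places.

5.585

b = Sxy/Sxx = 116.98/50.8 = 2.302756
a = ȳ − b·x̄ = 26.72 − 2.302756·7.2 = 10.140157
Set a + b·x = 23.0: x = (23.0 − 10.140157) / 2.302756 = 5.584544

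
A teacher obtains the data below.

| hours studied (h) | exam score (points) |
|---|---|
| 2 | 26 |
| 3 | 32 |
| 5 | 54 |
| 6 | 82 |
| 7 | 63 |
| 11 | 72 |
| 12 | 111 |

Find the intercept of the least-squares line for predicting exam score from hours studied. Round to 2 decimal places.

n = 7, Σx = 46, Σy = 440, Σxy = 3475, Σx² = 388
Sxx = Σx² − (Σx)²/n = 388 − 302.285714 = 85.714286
Sxy = Σxy − (Σx)(Σy)/n = 3475 − 2891.428571 = 583.571429
b = Sxy/Sxx = 583.571429/85.714286 = 6.808333
a = ȳ − b·x̄ = 62.857143 − 6.808333·6.571429 = 18.116667

18.12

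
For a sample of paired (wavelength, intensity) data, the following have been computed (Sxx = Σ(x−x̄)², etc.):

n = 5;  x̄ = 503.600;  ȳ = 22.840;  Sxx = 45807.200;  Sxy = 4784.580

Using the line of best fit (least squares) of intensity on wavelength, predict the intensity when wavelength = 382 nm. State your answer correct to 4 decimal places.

10.1388

b = Sxy/Sxx = 4784.58/45807.2 = 0.104450
a = ȳ − b·x̄ = 22.84 − 0.104450·503.6 = -29.761217
ŷ(382) = a + b·382 = -29.761217 + 0.104450·382 = 10.138832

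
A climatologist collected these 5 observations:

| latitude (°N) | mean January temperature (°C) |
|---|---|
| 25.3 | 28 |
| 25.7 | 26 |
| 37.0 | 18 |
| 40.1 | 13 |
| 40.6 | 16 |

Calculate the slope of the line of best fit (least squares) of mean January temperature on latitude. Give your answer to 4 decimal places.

n = 5, Σx = 168.7, Σy = 101, Σxy = 3213.5, Σx² = 5925.95
Sxx = Σx² − (Σx)²/n = 5925.95 − 5691.938 = 234.012
Sxy = Σxy − (Σx)(Σy)/n = 3213.5 − 3407.74 = -194.24
b = Sxy/Sxx = -194.24/234.012 = -0.830043

-0.8300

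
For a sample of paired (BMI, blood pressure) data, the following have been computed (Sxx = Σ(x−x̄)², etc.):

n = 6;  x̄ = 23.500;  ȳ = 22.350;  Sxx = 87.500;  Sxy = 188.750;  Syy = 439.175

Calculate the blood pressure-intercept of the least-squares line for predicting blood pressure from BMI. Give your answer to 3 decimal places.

-28.343

b = Sxy/Sxx = 188.75/87.5 = 2.157143
a = ȳ − b·x̄ = 22.35 − 2.157143·23.5 = -28.342857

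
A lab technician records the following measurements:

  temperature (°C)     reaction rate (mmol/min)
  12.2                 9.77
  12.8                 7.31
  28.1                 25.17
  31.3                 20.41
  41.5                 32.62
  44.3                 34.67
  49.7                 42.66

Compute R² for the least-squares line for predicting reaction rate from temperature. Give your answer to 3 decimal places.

0.961

n = 7, Σx = 219.9, Σy = 172.61, Σxy = 6568.685, Σx² = 8236.81, Σy² = 5284.9349
Sxx = Σx² − (Σx)²/n = 8236.81 − 6908.001429 = 1328.808571
Sxy = Σxy − (Σx)(Σy)/n = 6568.685 − 5422.419857 = 1146.265143
Syy = Σy² − (Σy)²/n = 5284.9349 − 4256.316014 = 1028.618886
R² = Sxy²/(Sxx·Syy) = (1146.265143)²/(1328.808571·1028.618886) = 0.961287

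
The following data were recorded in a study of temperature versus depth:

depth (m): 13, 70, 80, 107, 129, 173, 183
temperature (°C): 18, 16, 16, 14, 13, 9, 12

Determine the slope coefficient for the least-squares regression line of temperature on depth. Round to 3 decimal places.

n = 7, Σx = 755, Σy = 98, Σxy = 9562, Σx² = 102977
Sxx = Σx² − (Σx)²/n = 102977 − 81432.142857 = 21544.857143
Sxy = Σxy − (Σx)(Σy)/n = 9562 − 10570 = -1008
b = Sxy/Sxx = -1008/21544.857143 = -0.046786

-0.047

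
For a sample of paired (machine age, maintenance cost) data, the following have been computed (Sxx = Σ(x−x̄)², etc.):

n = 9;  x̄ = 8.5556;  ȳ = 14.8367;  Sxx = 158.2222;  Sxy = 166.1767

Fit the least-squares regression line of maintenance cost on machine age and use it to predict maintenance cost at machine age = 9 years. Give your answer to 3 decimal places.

15.303

b = Sxy/Sxx = 166.1767/158.2222 = 1.050274
a = ȳ − b·x̄ = 14.8367 − 1.050274·8.5556 = 5.850974
ŷ(9) = a + b·9 = 5.850974 + 1.050274·9 = 15.303442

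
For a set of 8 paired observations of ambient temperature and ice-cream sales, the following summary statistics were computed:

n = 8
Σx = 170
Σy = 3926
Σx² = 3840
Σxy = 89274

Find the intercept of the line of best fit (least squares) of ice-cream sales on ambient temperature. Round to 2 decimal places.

Sxx = Σx² − (Σx)²/n = 3840 − 3612.5 = 227.5
Sxy = Σxy − (Σx)(Σy)/n = 89274 − 83427.5 = 5846.5
b = Sxy/Sxx = 5846.5/227.5 = 25.698901
a = ȳ − b·x̄ = 490.75 − 25.698901·21.25 = -55.351648

-55.35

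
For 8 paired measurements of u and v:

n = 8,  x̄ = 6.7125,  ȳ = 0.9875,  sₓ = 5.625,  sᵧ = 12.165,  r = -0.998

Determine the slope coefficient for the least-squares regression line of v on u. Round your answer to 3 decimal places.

-2.158

b = r · sᵧ/sₓ = -0.998 · 12.165/5.625 = -2.158341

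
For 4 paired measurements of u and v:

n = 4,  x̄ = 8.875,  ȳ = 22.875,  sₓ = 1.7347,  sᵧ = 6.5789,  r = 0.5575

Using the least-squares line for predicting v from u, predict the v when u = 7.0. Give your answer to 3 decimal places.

18.911

b = r · sᵧ/sₓ = 0.5575 · 6.5789/1.7347 = 2.114335
a = ȳ − b·x̄ = 22.875 − 2.114335·8.875 = 4.110278
ŷ(7.0) = a + b·7.0 = 4.110278 + 2.114335·7 = 18.910622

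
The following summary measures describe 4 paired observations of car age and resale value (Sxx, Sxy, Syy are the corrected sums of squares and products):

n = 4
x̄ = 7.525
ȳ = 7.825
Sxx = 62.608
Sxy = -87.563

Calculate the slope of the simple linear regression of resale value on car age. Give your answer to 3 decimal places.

b = Sxy/Sxx = -87.563/62.608 = -1.398591

-1.399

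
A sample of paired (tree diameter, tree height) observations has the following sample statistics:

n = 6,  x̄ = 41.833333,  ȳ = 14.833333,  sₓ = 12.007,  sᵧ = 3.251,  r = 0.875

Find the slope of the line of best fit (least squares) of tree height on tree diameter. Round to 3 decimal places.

b = r · sᵧ/sₓ = 0.875 · 3.251/12.007 = 0.236914

0.237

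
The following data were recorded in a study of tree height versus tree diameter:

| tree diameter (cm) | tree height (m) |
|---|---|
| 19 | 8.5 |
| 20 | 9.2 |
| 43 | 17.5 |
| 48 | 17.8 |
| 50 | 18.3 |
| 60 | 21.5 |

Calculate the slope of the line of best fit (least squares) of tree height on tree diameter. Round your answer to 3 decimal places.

n = 6, Σx = 240, Σy = 92.8, Σxy = 4157.4, Σx² = 11014
Sxx = Σx² − (Σx)²/n = 11014 − 9600 = 1414
Sxy = Σxy − (Σx)(Σy)/n = 4157.4 − 3712 = 445.4
b = Sxy/Sxx = 445.4/1414 = 0.314993

0.315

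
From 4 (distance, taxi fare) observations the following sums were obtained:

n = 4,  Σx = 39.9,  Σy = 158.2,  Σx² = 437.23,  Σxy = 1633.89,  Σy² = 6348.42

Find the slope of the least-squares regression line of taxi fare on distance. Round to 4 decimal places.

Sxx = Σx² − (Σx)²/n = 437.23 − 398.0025 = 39.2275
Sxy = Σxy − (Σx)(Σy)/n = 1633.89 − 1578.045 = 55.845
b = Sxy/Sxx = 55.845/39.2275 = 1.423619

1.4236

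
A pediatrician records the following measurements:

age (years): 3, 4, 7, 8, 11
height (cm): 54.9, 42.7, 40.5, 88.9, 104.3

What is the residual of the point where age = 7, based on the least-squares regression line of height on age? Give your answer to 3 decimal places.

n = 5, Σx = 33, Σy = 331.3, Σxy = 2477.5, Σx² = 259
Sxx = Σx² − (Σx)²/n = 259 − 217.8 = 41.2
Sxy = Σxy − (Σx)(Σy)/n = 2477.5 − 2186.58 = 290.92
b = Sxy/Sxx = 290.92/41.2 = 7.061165
a = ȳ − b·x̄ = 66.26 − 7.061165·6.6 = 19.656311
ŷ(7) = 19.656311 + 7.061165·7 = 69.084466
residual = y − ŷ = 40.5 − 69.084466 = -28.584466

-28.584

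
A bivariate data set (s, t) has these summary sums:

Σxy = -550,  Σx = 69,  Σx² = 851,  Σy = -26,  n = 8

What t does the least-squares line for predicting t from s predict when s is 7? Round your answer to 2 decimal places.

Sxx = Σx² − (Σx)²/n = 851 − 595.125 = 255.875
Sxy = Σxy − (Σx)(Σy)/n = -550 − (-224.25) = -325.75
b = Sxy/Sxx = -325.75/255.875 = -1.273083
a = ȳ − b·x̄ = -3.25 − (-1.273083)·8.625 = 7.730337
ŷ(7) = a + b·7 = 7.730337 + (-1.273083)·7 = -1.181241

-1.18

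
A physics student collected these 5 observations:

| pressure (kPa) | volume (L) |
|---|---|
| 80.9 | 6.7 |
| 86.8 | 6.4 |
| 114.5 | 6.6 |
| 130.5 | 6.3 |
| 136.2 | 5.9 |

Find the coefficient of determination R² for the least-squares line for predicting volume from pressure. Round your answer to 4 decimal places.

n = 5, Σx = 548.9, Σy = 31.9, Σxy = 3478.98, Σx² = 62769.99, Σy² = 203.91
Sxx = Σx² − (Σx)²/n = 62769.99 − 60258.242 = 2511.748
Sxy = Σxy − (Σx)(Σy)/n = 3478.98 − 3501.982 = -23.002
Syy = Σy² − (Σy)²/n = 203.91 − 203.522 = 0.388
R² = Sxy²/(Sxx·Syy) = (-23.002)²/(2511.748·0.388) = 0.542904

0.5429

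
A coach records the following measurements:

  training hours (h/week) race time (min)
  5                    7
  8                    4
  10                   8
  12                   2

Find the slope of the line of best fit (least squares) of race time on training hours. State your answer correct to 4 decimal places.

-0.4766

n = 4, Σx = 35, Σy = 21, Σxy = 171, Σx² = 333
Sxx = Σx² − (Σx)²/n = 333 − 306.25 = 26.75
Sxy = Σxy − (Σx)(Σy)/n = 171 − 183.75 = -12.75
b = Sxy/Sxx = -12.75/26.75 = -0.476636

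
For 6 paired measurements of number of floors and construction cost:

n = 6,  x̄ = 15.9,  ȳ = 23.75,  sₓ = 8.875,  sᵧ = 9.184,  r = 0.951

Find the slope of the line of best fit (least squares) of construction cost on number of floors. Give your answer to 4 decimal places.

b = r · sᵧ/sₓ = 0.951 · 9.184/8.875 = 0.984111

0.9841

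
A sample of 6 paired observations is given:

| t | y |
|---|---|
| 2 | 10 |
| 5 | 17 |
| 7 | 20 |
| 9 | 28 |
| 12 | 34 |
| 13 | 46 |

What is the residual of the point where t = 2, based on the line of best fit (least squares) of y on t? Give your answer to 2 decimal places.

n = 6, Σx = 48, Σy = 155, Σxy = 1503, Σx² = 472
Sxx = Σx² − (Σx)²/n = 472 − 384 = 88
Sxy = Σxy − (Σx)(Σy)/n = 1503 − 1240 = 263
b = Sxy/Sxx = 263/88 = 2.988636
a = ȳ − b·x̄ = 25.833333 − 2.988636·8 = 1.924242
ŷ(2) = 1.924242 + 2.988636·2 = 7.901515
residual = y − ŷ = 10 − 7.901515 = 2.098485

2.10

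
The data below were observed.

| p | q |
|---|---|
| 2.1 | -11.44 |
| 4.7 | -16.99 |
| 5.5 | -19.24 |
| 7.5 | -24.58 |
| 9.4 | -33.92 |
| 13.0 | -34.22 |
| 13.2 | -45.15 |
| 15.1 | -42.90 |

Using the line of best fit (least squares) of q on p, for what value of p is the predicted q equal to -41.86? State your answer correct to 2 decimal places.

14.00

n = 8, Σx = 70.5, Σy = -228.44, Σxy = -2401.525, Σx² = 772.61
Sxx = Σx² − (Σx)²/n = 772.61 − 621.28125 = 151.32875
Sxy = Σxy − (Σx)(Σy)/n = -2401.525 − (-2013.1275) = -388.3975
b = Sxy/Sxx = -388.3975/151.32875 = -2.566581
a = ȳ − b·x̄ = -28.555 − (-2.566581)·8.8125 = -5.937005
Set a + b·x = -41.86: x = (-41.86 − (-5.937005)) / (-2.566581) = 13.996439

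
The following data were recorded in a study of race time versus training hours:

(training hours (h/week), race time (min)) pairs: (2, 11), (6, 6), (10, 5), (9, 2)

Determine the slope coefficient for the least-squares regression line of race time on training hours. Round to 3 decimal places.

-0.929

n = 4, Σx = 27, Σy = 24, Σxy = 126, Σx² = 221
Sxx = Σx² − (Σx)²/n = 221 − 182.25 = 38.75
Sxy = Σxy − (Σx)(Σy)/n = 126 − 162 = -36
b = Sxy/Sxx = -36/38.75 = -0.929032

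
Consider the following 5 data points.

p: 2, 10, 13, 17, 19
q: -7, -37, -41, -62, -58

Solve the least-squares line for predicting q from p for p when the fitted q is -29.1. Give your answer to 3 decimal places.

8.480

n = 5, Σx = 61, Σy = -205, Σxy = -3073, Σx² = 923
Sxx = Σx² − (Σx)²/n = 923 − 744.2 = 178.8
Sxy = Σxy − (Σx)(Σy)/n = -3073 − (-2501) = -572
b = Sxy/Sxx = -572/178.8 = -3.199105
a = ȳ − b·x̄ = -41 − (-3.199105)·12.2 = -1.970917
Set a + b·x = -29.1: x = (-29.1 − (-1.970917)) / (-3.199105) = 8.480210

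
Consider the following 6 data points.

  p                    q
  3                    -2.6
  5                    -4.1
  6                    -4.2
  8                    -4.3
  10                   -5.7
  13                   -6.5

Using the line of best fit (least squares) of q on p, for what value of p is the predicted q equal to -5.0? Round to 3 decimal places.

n = 6, Σx = 45, Σy = -27.4, Σxy = -229.4, Σx² = 403
Sxx = Σx² − (Σx)²/n = 403 − 337.5 = 65.5
Sxy = Σxy − (Σx)(Σy)/n = -229.4 − (-205.5) = -23.9
b = Sxy/Sxx = -23.9/65.5 = -0.364885
a = ȳ − b·x̄ = -4.566667 − (-0.364885)·7.5 = -1.830025
Set a + b·x = -5.0: x = (-5.0 − (-1.830025)) / (-0.364885) = 8.687587

8.688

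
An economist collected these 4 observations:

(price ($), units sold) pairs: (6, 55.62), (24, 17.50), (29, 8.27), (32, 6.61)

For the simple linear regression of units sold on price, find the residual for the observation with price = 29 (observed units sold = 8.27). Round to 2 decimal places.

n = 4, Σx = 91, Σy = 88, Σxy = 1205.07, Σx² = 2477
Sxx = Σx² − (Σx)²/n = 2477 − 2070.25 = 406.75
Sxy = Σxy − (Σx)(Σy)/n = 1205.07 − 2002 = -796.93
b = Sxy/Sxx = -796.93/406.75 = -1.959262
a = ȳ − b·x̄ = 22 − (-1.959262)·22.75 = 66.573221
ŷ(29) = 66.573221 + (-1.959262)·29 = 9.754610
residual = y − ŷ = 8.27 − 9.754610 = -1.484610

-1.48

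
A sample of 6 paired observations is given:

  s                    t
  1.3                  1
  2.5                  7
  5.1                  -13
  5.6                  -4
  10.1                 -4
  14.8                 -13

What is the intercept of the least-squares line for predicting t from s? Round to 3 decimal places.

n = 6, Σx = 39.4, Σy = -26, Σxy = -302.7, Σx² = 386.36
Sxx = Σx² − (Σx)²/n = 386.36 − 258.726667 = 127.633333
Sxy = Σxy − (Σx)(Σy)/n = -302.7 − (-170.733333) = -131.966667
b = Sxy/Sxx = -131.966667/127.633333 = -1.033951
a = ȳ − b·x̄ = -4.333333 − (-1.033951)·6.566667 = 2.456281

2.456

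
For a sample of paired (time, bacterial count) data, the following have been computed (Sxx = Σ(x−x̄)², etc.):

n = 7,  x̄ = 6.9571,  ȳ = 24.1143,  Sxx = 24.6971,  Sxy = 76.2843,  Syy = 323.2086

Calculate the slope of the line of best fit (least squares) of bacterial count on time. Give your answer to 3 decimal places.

3.089

b = Sxy/Sxx = 76.2843/24.6971 = 3.088796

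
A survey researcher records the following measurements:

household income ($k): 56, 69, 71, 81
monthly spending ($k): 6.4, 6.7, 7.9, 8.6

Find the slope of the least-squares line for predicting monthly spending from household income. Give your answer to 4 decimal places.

n = 4, Σx = 277, Σy = 29.6, Σxy = 2078.2, Σx² = 19499
Sxx = Σx² − (Σx)²/n = 19499 − 19182.25 = 316.75
Sxy = Σxy − (Σx)(Σy)/n = 2078.2 − 2049.8 = 28.4
b = Sxy/Sxx = 28.4/316.75 = 0.089661

0.0897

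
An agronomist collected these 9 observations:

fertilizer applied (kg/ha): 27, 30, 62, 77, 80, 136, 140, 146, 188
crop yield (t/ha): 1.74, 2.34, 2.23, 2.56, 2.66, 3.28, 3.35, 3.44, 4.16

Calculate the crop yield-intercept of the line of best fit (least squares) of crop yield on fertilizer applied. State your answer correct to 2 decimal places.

1.58

n = 9, Σx = 886, Σy = 25.76, Σxy = 2864.76, Σx² = 112558
Sxx = Σx² − (Σx)²/n = 112558 − 87221.777778 = 25336.222222
Sxy = Σxy − (Σx)(Σy)/n = 2864.76 − 2535.928889 = 328.831111
b = Sxy/Sxx = 328.831111/25336.222222 = 0.012979
a = ȳ − b·x̄ = 2.862222 − 0.012979·98.444444 = 1.584542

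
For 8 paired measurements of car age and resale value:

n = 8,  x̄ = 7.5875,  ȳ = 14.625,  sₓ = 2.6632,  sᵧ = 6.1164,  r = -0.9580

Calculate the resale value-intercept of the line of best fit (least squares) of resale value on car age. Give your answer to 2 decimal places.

31.32

b = r · sᵧ/sₓ = -0.958 · 6.1164/2.6632 = -2.200177
a = ȳ − b·x̄ = 14.625 − (-2.200177)·7.5875 = 31.318842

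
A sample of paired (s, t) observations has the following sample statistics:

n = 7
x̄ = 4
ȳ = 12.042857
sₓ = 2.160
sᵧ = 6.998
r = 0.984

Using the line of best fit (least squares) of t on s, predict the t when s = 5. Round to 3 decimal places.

15.231

b = r · sᵧ/sₓ = 0.984 · 6.998/2.16 = 3.187978
a = ȳ − b·x̄ = 12.042857 − 3.187978·4 = -0.709054
ŷ(5) = a + b·5 = -0.709054 + 3.187978·5 = 15.230835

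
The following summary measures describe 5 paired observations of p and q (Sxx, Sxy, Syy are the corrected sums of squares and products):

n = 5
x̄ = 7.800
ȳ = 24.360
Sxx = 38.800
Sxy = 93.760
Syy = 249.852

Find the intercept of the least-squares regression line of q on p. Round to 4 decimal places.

b = Sxy/Sxx = 93.76/38.8 = 2.416495
a = ȳ − b·x̄ = 24.36 − 2.416495·7.8 = 5.511340

5.5113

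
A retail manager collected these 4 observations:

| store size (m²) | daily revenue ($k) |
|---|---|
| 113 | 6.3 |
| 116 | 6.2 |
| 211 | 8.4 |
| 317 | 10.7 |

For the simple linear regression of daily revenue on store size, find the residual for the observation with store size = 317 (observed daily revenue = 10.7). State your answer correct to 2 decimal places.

n = 4, Σx = 757, Σy = 31.6, Σxy = 6595.4, Σx² = 171235
Sxx = Σx² − (Σx)²/n = 171235 − 143262.25 = 27972.75
Sxy = Σxy − (Σx)(Σy)/n = 6595.4 − 5980.3 = 615.1
b = Sxy/Sxx = 615.1/27972.75 = 0.021989
a = ȳ − b·x̄ = 7.9 − 0.021989·189.25 = 3.738533
ŷ(317) = 3.738533 + 0.021989·317 = 10.709128
residual = y − ŷ = 10.7 − 10.709128 = -0.009128

-0.01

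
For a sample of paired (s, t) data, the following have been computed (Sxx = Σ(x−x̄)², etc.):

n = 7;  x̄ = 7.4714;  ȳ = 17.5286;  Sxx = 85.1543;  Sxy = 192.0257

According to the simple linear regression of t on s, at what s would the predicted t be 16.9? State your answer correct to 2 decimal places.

7.19

b = Sxy/Sxx = 192.0257/85.1543 = 2.255032
a = ȳ − b·x̄ = 17.5286 − 2.255032·7.4714 = 0.680351
Set a + b·x = 16.9: x = (16.9 − 0.680351) / 2.255032 = 7.192646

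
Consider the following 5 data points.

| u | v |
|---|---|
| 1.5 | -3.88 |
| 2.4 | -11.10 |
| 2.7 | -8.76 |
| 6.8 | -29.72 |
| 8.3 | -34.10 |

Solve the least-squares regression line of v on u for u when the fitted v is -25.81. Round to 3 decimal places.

6.206

n = 5, Σx = 21.7, Σy = -87.56, Σxy = -541.238, Σx² = 130.43
Sxx = Σx² − (Σx)²/n = 130.43 − 94.178 = 36.252
Sxy = Σxy − (Σx)(Σy)/n = -541.238 − (-380.0104) = -161.2276
b = Sxy/Sxx = -161.2276/36.252 = -4.447413
a = ȳ − b·x̄ = -17.512 − (-4.447413)·4.34 = 1.789770
Set a + b·x = -25.81: x = (-25.81 − 1.789770) / (-4.447413) = 6.205804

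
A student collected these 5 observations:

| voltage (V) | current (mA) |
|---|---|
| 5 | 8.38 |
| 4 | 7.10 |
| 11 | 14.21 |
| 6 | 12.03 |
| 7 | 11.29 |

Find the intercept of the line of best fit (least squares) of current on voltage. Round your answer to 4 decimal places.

n = 5, Σx = 33, Σy = 53.01, Σxy = 377.82, Σx² = 247
Sxx = Σx² − (Σx)²/n = 247 − 217.8 = 29.2
Sxy = Σxy − (Σx)(Σy)/n = 377.82 − 349.866 = 27.954
b = Sxy/Sxx = 27.954/29.2 = 0.957329
a = ȳ − b·x̄ = 10.602 − 0.957329·6.6 = 4.283630

4.2836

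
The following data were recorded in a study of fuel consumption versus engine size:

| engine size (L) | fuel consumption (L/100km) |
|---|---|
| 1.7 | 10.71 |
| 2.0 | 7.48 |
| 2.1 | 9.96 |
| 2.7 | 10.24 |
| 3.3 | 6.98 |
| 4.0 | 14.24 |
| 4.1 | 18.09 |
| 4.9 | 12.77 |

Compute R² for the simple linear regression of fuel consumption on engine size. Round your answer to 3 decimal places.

0.369

n = 8, Σx = 24.8, Σy = 90.47, Σxy = 298.467, Σx² = 86.3, Σy² = 1116.5327
Sxx = Σx² − (Σx)²/n = 86.3 − 76.88 = 9.42
Sxy = Σxy − (Σx)(Σy)/n = 298.467 − 280.457 = 18.01
Syy = Σy² − (Σy)²/n = 1116.5327 − 1023.102612 = 93.430087
R² = Sxy²/(Sxx·Syy) = (18.01)²/(9.42·93.430087) = 0.368544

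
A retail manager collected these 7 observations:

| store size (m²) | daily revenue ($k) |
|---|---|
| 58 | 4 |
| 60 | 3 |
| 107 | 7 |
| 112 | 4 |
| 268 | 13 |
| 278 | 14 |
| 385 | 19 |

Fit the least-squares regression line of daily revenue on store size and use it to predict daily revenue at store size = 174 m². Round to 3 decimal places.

n = 7, Σx = 1268, Σy = 64, Σxy = 16300, Σx² = 328290
Sxx = Σx² − (Σx)²/n = 328290 − 229689.142857 = 98600.857143
Sxy = Σxy − (Σx)(Σy)/n = 16300 − 11593.142857 = 4706.857143
b = Sxy/Sxx = 4706.857143/98600.857143 = 0.047736
a = ȳ − b·x̄ = 9.142857 − 0.047736·181.142857 = 0.495736
ŷ(174) = a + b·174 = 0.495736 + 0.047736·174 = 8.801882

8.802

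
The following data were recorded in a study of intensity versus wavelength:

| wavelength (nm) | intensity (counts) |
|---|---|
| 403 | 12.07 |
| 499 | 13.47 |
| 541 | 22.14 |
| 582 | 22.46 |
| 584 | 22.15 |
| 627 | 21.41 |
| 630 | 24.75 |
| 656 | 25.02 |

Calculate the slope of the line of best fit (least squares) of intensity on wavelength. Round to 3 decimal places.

0.054

n = 8, Σx = 4522, Σy = 163.47, Σxy = 95000.49, Σx² = 2604236
Sxx = Σx² − (Σx)²/n = 2604236 − 2556060.5 = 48175.5
Sxy = Σxy − (Σx)(Σy)/n = 95000.49 − 92401.4175 = 2599.0725
b = Sxy/Sxx = 2599.0725/48175.5 = 0.053950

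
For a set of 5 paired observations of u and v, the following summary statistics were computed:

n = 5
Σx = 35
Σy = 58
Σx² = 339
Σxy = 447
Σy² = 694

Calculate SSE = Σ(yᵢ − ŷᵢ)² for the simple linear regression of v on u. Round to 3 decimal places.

3.317

Sxx = Σx² − (Σx)²/n = 339 − 245 = 94
Sxy = Σxy − (Σx)(Σy)/n = 447 − 406 = 41
Syy = Σy² − (Σy)²/n = 694 − 672.8 = 21.2
b = Sxy/Sxx = 41/94 = 0.436170
SSE = Syy − b·Sxy = 21.2 − 0.436170·41 = 3.317021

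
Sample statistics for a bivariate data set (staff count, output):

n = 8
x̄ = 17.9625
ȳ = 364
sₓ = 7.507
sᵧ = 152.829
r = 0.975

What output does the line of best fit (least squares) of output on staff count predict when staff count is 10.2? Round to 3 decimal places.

209.920

b = r · sᵧ/sₓ = 0.975 · 152.829/7.507 = 19.849244
a = ȳ − b·x̄ = 364 − 19.849244·17.9625 = 7.457954
ŷ(10.2) = a + b·10.2 = 7.457954 + 19.849244·10.2 = 209.920243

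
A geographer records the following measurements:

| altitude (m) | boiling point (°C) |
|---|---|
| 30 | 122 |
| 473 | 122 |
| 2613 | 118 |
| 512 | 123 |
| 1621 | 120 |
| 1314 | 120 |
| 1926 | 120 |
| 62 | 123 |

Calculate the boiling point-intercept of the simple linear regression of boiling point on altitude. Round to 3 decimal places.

122.892

n = 8, Σx = 8551, Σy = 968, Σxy = 1023622, Σx² = 15382099
Sxx = Σx² − (Σx)²/n = 15382099 − 9139950.125 = 6242148.875
Sxy = Σxy − (Σx)(Σy)/n = 1023622 − 1034671 = -11049
b = Sxy/Sxx = -11049/6242148.875 = -0.001770
a = ȳ − b·x̄ = 121 − (-0.001770)·1068.875 = 122.891977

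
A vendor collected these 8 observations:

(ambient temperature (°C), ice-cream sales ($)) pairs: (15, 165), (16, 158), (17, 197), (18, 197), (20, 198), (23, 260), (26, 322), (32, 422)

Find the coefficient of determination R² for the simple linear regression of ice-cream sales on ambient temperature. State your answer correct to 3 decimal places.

0.971

n = 8, Σx = 167, Σy = 1919, Σxy = 43714, Σx² = 3723, Σy² = 518379
Sxx = Σx² − (Σx)²/n = 3723 − 3486.125 = 236.875
Sxy = Σxy − (Σx)(Σy)/n = 43714 − 40059.125 = 3654.875
Syy = Σy² − (Σy)²/n = 518379 − 460320.125 = 58058.875
R² = Sxy²/(Sxx·Syy) = (3654.875)²/(236.875·58058.875) = 0.971309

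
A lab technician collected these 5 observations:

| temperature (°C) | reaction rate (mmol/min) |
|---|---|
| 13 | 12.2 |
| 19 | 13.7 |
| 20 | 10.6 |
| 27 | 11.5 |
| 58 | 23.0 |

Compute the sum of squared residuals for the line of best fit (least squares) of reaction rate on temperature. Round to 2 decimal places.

n = 5, Σx = 137, Σy = 71, Σxy = 2275.4, Σx² = 5023, Σy² = 1110.14
Sxx = Σx² − (Σx)²/n = 5023 − 3753.8 = 1269.2
Sxy = Σxy − (Σx)(Σy)/n = 2275.4 − 1945.4 = 330
Syy = Σy² − (Σy)²/n = 1110.14 − 1008.2 = 101.94
b = Sxy/Sxx = 330/1269.2 = 0.260006
SSE = Syy − b·Sxy = 101.94 − 0.260006·330 = 16.137920

16.14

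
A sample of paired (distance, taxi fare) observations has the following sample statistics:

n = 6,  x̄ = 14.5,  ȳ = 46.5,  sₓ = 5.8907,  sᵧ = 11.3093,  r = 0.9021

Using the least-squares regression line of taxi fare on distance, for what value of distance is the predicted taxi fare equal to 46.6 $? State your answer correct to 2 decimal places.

14.56

b = r · sᵧ/sₓ = 0.9021 · 11.3093/5.8907 = 1.731903
a = ȳ − b·x̄ = 46.5 − 1.731903·14.5 = 21.387410
Set a + b·x = 46.6: x = (46.6 − 21.387410) / 1.731903 = 14.557740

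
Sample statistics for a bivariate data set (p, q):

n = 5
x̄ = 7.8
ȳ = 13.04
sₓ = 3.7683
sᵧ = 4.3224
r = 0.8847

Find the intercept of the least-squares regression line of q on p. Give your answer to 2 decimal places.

b = r · sᵧ/sₓ = 0.8847 · 4.3224/3.7683 = 1.014788
a = ȳ − b·x̄ = 13.04 − 1.014788·7.8 = 5.124650

5.12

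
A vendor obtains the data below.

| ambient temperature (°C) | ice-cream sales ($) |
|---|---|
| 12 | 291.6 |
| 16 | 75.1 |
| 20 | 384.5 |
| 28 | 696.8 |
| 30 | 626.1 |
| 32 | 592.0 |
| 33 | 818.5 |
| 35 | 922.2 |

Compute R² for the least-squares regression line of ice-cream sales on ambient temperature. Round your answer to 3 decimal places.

n = 8, Σx = 206, Σy = 4406.8, Σxy = 128915.7, Σx² = 5822, Σy² = 2986901.36
Sxx = Σx² − (Σx)²/n = 5822 − 5304.5 = 517.5
Sxy = Σxy − (Σx)(Σy)/n = 128915.7 − 113475.1 = 15440.6
Syy = Σy² − (Σy)²/n = 2986901.36 − 2427485.78 = 559415.58
R² = Sxy²/(Sxx·Syy) = (15440.6)²/(517.5·559415.58) = 0.823538

0.824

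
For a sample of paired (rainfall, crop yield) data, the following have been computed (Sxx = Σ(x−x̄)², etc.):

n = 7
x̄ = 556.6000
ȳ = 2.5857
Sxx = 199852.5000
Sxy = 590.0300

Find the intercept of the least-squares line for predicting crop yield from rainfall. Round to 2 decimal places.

b = Sxy/Sxx = 590.03/199852.5 = 0.002952
a = ȳ − b·x̄ = 2.5857 − 0.002952·556.6 = 0.942435

0.94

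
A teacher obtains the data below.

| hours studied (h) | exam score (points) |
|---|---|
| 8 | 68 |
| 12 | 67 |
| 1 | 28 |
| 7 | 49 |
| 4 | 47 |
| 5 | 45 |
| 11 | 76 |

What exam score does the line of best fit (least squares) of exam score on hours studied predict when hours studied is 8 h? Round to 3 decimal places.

n = 7, Σx = 48, Σy = 380, Σxy = 2968, Σx² = 420
Sxx = Σx² − (Σx)²/n = 420 − 329.142857 = 90.857143
Sxy = Σxy − (Σx)(Σy)/n = 2968 − 2605.714286 = 362.285714
b = Sxy/Sxx = 362.285714/90.857143 = 3.987421
a = ȳ − b·x̄ = 54.285714 − 3.987421·6.857143 = 26.943396
ŷ(8) = a + b·8 = 26.943396 + 3.987421·8 = 58.842767

58.843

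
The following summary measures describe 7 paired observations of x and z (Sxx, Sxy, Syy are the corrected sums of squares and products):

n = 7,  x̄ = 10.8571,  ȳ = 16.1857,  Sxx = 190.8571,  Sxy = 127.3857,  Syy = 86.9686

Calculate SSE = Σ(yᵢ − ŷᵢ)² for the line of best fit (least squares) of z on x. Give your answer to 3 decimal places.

b = Sxy/Sxx = 127.3857/190.8571 = 0.667440
SSE = Syy − b·Sxy = 86.9686 − 0.667440·127.3857 = 1.946264

1.946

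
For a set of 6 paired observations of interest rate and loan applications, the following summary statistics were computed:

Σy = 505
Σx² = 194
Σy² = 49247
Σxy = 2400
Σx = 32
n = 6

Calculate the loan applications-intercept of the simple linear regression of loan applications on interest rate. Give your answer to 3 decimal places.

Sxx = Σx² − (Σx)²/n = 194 − 170.666667 = 23.333333
Sxy = Σxy − (Σx)(Σy)/n = 2400 − 2693.333333 = -293.333333
b = Sxy/Sxx = -293.333333/23.333333 = -12.571429
a = ȳ − b·x̄ = 84.166667 − (-12.571429)·5.333333 = 151.214286

151.214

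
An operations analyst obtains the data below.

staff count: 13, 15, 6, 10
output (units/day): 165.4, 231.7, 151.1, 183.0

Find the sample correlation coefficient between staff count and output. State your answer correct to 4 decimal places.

n = 4, Σx = 44, Σy = 731.2, Σxy = 8362.3, Σx² = 530, Σy² = 137362.26
Sxx = Σx² − (Σx)²/n = 530 − 484 = 46
Sxy = Σxy − (Σx)(Σy)/n = 8362.3 − 8043.2 = 319.1
Syy = Σy² − (Σy)²/n = 137362.26 − 133663.36 = 3698.9
r = Sxy/√(Sxx·Syy) = 319.1/√(170149.4) = 319.1/412.491697 = 0.773591

0.7736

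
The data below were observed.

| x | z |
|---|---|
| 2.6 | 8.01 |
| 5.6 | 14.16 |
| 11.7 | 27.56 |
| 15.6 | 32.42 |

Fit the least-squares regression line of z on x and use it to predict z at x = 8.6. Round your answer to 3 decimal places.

n = 4, Σx = 35.5, Σy = 82.15, Σxy = 928.326, Σx² = 418.37
Sxx = Σx² − (Σx)²/n = 418.37 − 315.0625 = 103.3075
Sxy = Σxy − (Σx)(Σy)/n = 928.326 − 729.08125 = 199.24475
b = Sxy/Sxx = 199.24475/103.3075 = 1.928657
a = ȳ − b·x̄ = 20.5375 − 1.928657·8.875 = 3.420668
ŷ(8.6) = a + b·8.6 = 3.420668 + 1.928657·8.6 = 20.007119

20.007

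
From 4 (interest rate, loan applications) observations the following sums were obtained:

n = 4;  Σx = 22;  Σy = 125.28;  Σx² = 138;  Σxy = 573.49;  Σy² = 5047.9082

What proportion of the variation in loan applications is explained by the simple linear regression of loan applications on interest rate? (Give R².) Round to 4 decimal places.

Sxx = Σx² − (Σx)²/n = 138 − 121 = 17
Sxy = Σxy − (Σx)(Σy)/n = 573.49 − 689.04 = -115.55
Syy = Σy² − (Σy)²/n = 5047.9082 − 3923.7696 = 1124.1386
R² = Sxy²/(Sxx·Syy) = (-115.55)²/(17·1124.1386) = 0.698668

0.6987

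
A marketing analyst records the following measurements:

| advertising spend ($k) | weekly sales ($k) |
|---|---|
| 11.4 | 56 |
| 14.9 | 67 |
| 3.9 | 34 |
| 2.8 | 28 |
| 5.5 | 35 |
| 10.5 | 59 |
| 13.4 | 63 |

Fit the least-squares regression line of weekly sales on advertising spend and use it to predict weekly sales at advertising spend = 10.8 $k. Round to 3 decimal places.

55.040

n = 7, Σx = 62.4, Σy = 342, Σxy = 3503.9, Σx² = 695.08
Sxx = Σx² − (Σx)²/n = 695.08 − 556.251429 = 138.828571
Sxy = Σxy − (Σx)(Σy)/n = 3503.9 − 3048.685714 = 455.214286
b = Sxy/Sxx = 455.214286/138.828571 = 3.278967
a = ȳ − b·x̄ = 48.857143 − 3.278967·8.914286 = 19.627495
ŷ(10.8) = a + b·10.8 = 19.627495 + 3.278967·10.8 = 55.040338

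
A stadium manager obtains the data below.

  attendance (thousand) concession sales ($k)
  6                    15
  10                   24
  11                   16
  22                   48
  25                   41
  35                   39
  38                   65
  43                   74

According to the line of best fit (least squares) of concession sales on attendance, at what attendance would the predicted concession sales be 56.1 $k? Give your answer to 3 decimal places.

34.861

n = 8, Σx = 190, Σy = 322, Σxy = 9604, Σx² = 5884
Sxx = Σx² − (Σx)²/n = 5884 − 4512.5 = 1371.5
Sxy = Σxy − (Σx)(Σy)/n = 9604 − 7647.5 = 1956.5
b = Sxy/Sxx = 1956.5/1371.5 = 1.426540
a = ȳ − b·x̄ = 40.25 − 1.426540·23.75 = 6.369668
Set a + b·x = 56.1: x = (56.1 − 6.369668) / 1.426540 = 34.860797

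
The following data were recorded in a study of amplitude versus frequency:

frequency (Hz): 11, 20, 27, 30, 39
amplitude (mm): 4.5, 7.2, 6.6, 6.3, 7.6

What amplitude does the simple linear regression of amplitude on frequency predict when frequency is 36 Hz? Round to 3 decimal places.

7.374

n = 5, Σx = 127, Σy = 32.2, Σxy = 857.1, Σx² = 3671
Sxx = Σx² − (Σx)²/n = 3671 − 3225.8 = 445.2
Sxy = Σxy − (Σx)(Σy)/n = 857.1 − 817.88 = 39.22
b = Sxy/Sxx = 39.22/445.2 = 0.088095
a = ȳ − b·x̄ = 6.44 − 0.088095·25.4 = 4.202381
ŷ(36) = a + b·36 = 4.202381 + 0.088095·36 = 7.373810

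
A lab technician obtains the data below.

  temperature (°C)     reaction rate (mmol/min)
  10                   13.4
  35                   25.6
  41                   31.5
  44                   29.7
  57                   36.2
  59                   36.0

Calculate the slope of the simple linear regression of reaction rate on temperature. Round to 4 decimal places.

0.4712

n = 6, Σx = 246, Σy = 172.4, Σxy = 7815.7, Σx² = 11672
Sxx = Σx² − (Σx)²/n = 11672 − 10086 = 1586
Sxy = Σxy − (Σx)(Σy)/n = 7815.7 − 7068.4 = 747.3
b = Sxy/Sxx = 747.3/1586 = 0.471185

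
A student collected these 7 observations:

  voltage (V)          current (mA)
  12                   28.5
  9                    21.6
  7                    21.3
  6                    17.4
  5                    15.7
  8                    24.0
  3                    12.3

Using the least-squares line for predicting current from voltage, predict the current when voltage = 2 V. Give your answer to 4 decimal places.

n = 7, Σx = 50, Σy = 140.8, Σxy = 1097.3, Σx² = 408
Sxx = Σx² − (Σx)²/n = 408 − 357.142857 = 50.857143
Sxy = Σxy − (Σx)(Σy)/n = 1097.3 − 1005.714286 = 91.585714
b = Sxy/Sxx = 91.585714/50.857143 = 1.800843
a = ȳ − b·x̄ = 20.114286 − 1.800843·7.142857 = 7.251124
ŷ(2) = a + b·2 = 7.251124 + 1.800843·2 = 10.852809

10.8528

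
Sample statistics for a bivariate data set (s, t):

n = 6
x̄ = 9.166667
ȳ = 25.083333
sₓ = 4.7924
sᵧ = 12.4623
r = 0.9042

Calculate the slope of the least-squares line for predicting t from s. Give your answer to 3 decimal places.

2.351

b = r · sᵧ/sₓ = 0.9042 · 12.4623/4.7924 = 2.351309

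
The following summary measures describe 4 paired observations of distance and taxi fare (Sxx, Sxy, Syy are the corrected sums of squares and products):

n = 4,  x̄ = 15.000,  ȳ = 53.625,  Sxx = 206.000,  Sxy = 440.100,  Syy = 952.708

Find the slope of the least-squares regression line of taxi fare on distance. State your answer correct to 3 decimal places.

b = Sxy/Sxx = 440.1/206 = 2.136408

2.136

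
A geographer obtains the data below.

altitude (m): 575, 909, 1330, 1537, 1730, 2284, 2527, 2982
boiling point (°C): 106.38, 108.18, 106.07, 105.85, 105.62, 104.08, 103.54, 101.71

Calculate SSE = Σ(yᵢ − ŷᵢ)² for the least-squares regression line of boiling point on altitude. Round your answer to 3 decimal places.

n = 8, Σx = 13874, Σy = 841.43, Σxy = 1448654.79, Σx² = 28775784, Σy² = 88528.3707
Sxx = Σx² − (Σx)²/n = 28775784 − 24060984.5 = 4714799.5
Sxy = Σxy − (Σx)(Σy)/n = 1448654.79 − 1459249.9775 = -10595.1875
Syy = Σy² − (Σy)²/n = 88528.3707 − 88500.555613 = 27.815088
b = Sxy/Sxx = -10595.1875/4714799.5 = -0.002247
SSE = Syy − b·Sxy = 27.815088 − (-0.002247)·(-10595.1875) = 4.005380

4.005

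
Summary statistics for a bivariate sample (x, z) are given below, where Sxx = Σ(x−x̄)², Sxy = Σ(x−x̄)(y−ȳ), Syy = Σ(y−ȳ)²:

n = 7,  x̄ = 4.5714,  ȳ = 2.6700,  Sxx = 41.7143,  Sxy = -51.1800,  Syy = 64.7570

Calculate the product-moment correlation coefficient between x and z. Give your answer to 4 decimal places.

-0.9847

r = Sxy/√(Sxx·Syy) = -51.18/√(2701.292925) = -51.18/51.973964 = -0.984724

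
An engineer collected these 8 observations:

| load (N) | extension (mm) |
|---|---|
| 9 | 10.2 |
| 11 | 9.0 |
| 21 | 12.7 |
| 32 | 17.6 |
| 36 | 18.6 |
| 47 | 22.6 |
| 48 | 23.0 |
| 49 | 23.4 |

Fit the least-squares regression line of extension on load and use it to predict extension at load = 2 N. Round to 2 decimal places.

6.60

n = 8, Σx = 253, Σy = 137.1, Σxy = 5003.1, Σx² = 9877
Sxx = Σx² − (Σx)²/n = 9877 − 8001.125 = 1875.875
Sxy = Σxy − (Σx)(Σy)/n = 5003.1 − 4335.7875 = 667.3125
b = Sxy/Sxx = 667.3125/1875.875 = 0.355734
a = ȳ − b·x̄ = 17.1375 − 0.355734·31.625 = 5.887413
ŷ(2) = a + b·2 = 5.887413 + 0.355734·2 = 6.598881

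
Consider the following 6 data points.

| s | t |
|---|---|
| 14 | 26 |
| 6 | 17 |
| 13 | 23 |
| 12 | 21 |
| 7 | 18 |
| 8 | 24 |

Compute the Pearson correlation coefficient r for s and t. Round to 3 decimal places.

n = 6, Σx = 60, Σy = 129, Σxy = 1335, Σx² = 658, Σy² = 2835
Sxx = Σx² − (Σx)²/n = 658 − 600 = 58
Sxy = Σxy − (Σx)(Σy)/n = 1335 − 1290 = 45
Syy = Σy² − (Σy)²/n = 2835 − 2773.5 = 61.5
r = Sxy/√(Sxx·Syy) = 45/√(3567) = 45/59.724367 = 0.753461

0.753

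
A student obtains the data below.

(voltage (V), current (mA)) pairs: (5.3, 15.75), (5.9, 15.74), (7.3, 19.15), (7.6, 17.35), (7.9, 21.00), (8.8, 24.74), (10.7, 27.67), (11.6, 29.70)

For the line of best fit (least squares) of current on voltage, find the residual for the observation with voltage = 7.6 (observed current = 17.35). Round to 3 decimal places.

n = 8, Σx = 65.1, Σy = 171.1, Σxy = 1472.197, Σx² = 562.85
Sxx = Σx² − (Σx)²/n = 562.85 − 529.75125 = 33.09875
Sxy = Σxy − (Σx)(Σy)/n = 1472.197 − 1392.32625 = 79.87075
b = Sxy/Sxx = 79.87075/33.09875 = 2.413105
a = ȳ − b·x̄ = 21.3875 − 2.413105·8.1375 = 1.750860
ŷ(7.6) = 1.750860 + 2.413105·7.6 = 20.090456
residual = y − ŷ = 17.35 − 20.090456 = -2.740456

-2.740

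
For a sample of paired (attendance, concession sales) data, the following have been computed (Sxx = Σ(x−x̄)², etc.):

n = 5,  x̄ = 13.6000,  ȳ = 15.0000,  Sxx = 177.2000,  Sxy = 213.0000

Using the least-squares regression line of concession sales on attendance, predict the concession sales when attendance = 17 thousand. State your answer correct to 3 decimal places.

19.087

b = Sxy/Sxx = 213/177.2 = 1.202032
a = ȳ − b·x̄ = 15 − 1.202032·13.6 = -1.347630
ŷ(17) = a + b·17 = -1.347630 + 1.202032·17 = 19.086907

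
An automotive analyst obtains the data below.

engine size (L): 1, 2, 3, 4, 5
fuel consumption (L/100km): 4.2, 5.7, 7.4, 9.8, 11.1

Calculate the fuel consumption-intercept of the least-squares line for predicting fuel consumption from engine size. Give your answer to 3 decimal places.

n = 5, Σx = 15, Σy = 38.2, Σxy = 132.5, Σx² = 55
Sxx = Σx² − (Σx)²/n = 55 − 45 = 10
Sxy = Σxy − (Σx)(Σy)/n = 132.5 − 114.6 = 17.9
b = Sxy/Sxx = 17.9/10 = 1.79
a = ȳ − b·x̄ = 7.64 − 1.79·3 = 2.27

2.270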